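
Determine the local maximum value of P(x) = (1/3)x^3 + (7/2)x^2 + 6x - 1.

17

Critical points: P'(x) = x^2 + 7x + 6 vanishes at x = -6, -1.
Second-derivative test with P''(x) = 2x + 7: P''(-6) = -5 < 0 ⇒ local maximum; P''(-1) = 5 > 0 ⇒ local minimum.
So the local maximum value is P(-6) = 17.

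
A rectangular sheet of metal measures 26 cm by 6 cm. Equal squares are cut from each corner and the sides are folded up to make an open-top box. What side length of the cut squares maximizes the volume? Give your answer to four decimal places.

With cut size x, the volume is V(x) = x(26 − 2x)(6 − 2x) for 0 < x < 3.
V'(x) = 12x^2 − 128x + 156. Setting V'(x) = 0 gives x ≈ 1.4034 (the root in (0, 3)).
V''(x) = 24x − 128 is negative there, so this is the maximum; V ≈ 103.9365.

1.4034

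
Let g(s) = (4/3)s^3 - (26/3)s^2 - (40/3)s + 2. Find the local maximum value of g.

g'(s) = 4s^2 - (52/3)s - 40/3 = 0 at s = -2/3, 5.
Since g''(s) = 8s - 52/3, we get g''(-2/3) = -68/3 < 0 ⇒ local maximum; g''(5) = 68/3 > 0 ⇒ local minimum.
Thus g has its local maximum at s = -2/3, with value 538/81.

538/81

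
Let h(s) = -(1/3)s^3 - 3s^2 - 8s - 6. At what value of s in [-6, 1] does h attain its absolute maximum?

h'(s) = -s^2 - 6s - 8, which vanishes at s = -4 and s = -2.
Evaluating at the critical points and endpoints: h(-6) = 6,  h(-4) = -2/3,  h(-2) = 2/3,  h(1) = -52/3.
Hence the absolute maximum is 6 at s = -6.

-6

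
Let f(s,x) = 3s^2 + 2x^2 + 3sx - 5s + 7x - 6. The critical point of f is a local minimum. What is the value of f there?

∂f/∂s = 6s + 3x - 5 = 0 and ∂f/∂x = 3s + 4x + 7 = 0, so (s, x) = (41/15, -19/5).
The Hessian has f_{ss} = 6, f_{xx} = 4, f_{sx} = 3, giving D = 15 > 0 with f_{ss} > 0, so the point is a local minimum.
f(41/15, -19/5) = -392/15.

-392/15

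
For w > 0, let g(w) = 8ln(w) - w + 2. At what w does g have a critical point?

8

g'(w) = 8/w − 1 = 0 gives w = 8.
g''(w) = -8/w², which is negative for w > 0, so this is a local maximum.
g(8) = 8·ln(8) - 8 + 2 ≈ 10.6355.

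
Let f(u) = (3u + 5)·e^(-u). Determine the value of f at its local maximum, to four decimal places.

5.8432

Differentiating with the product rule gives f'(u) = (-3u - 2)·e^(-u). Since e^(-u) > 0, the only critical point is u = -2/3.
f''(-2/3) has the same sign as -3 < 0, so this is a local maximum.
f(-2/3) = (3)·e^(2/3) ≈ 5.8432.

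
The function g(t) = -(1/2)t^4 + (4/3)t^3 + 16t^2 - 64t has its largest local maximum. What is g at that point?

g'(t) = -2t^3 + 4t^2 + 32t - 64. Setting g'(t) = 0 gives t ∈ {-4, 2, 4}.
g''(t) = -6t^2 + 8t + 32. g''(-4) = -96 < 0 ⇒ local maximum; g''(2) = 24 > 0 ⇒ local minimum; g''(4) = -32 < 0 ⇒ local maximum.
The largest local maximum is g(-4) = 896/3.

896/3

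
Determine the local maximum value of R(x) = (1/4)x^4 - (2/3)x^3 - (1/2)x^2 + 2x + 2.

37/12

R'(x) = x^3 - 2x^2 - x + 2. Setting R'(x) = 0 gives x ∈ {-1, 1, 2}.
R''(x) = 3x^2 - 4x - 1. R''(-1) = 6 > 0 ⇒ local minimum; R''(1) = -2 < 0 ⇒ local maximum; R''(2) = 3 > 0 ⇒ local minimum.
Thus R has its local maximum at x = 1, with value 37/12.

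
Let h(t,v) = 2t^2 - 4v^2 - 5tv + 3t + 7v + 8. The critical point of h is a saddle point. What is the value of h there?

623/57

∂h/∂t = 4t - 5v + 3 = 0 and ∂h/∂v = -5t - 8v + 7 = 0, so (t, v) = (11/57, 43/57).
The Hessian has h_{tt} = 4, h_{vv} = -8, h_{tv} = -5, giving D = -57 < 0, so the point is a saddle point.
h(11/57, 43/57) = 623/57.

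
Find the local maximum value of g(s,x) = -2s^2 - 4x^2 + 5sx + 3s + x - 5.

∂g/∂s = -4s + 5x + 3 = 0 and ∂g/∂x = 5s - 8x + 1 = 0, so (s, x) = (29/7, 19/7).
The Hessian has g_{ss} = -4, g_{xx} = -8, g_{sx} = 5, giving D = 7 > 0 with g_{ss} < 0, so the point is a local maximum.
g(29/7, 19/7) = 18/7.

18/7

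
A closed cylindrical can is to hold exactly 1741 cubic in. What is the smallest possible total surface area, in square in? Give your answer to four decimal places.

801.1498

With radius r and height h, πr²h = 1741 so h = 1741/(πr²), and S(r) = 2πr² + 2πrh = 2πr² + 2·1741/r.
S'(r) = 4πr − 2·1741/r² = 0 ⇒ r³ = 1741/(2π), so r ≈ 6.5194 and h = 2r ≈ 13.0388.
S''(r) = 4π + 4·1741/r³ > 0, so this is the minimum; S ≈ 801.1498.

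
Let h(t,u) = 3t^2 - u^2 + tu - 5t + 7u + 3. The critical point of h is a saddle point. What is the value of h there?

∂h/∂t = 6t + u - 5 = 0 and ∂h/∂u = t - 2u + 7 = 0, so (t, u) = (3/13, 47/13).
The Hessian has h_{tt} = 6, h_{uu} = -2, h_{tu} = 1, giving D = -13 < 0, so the point is a saddle point.
h(3/13, 47/13) = 196/13.

196/13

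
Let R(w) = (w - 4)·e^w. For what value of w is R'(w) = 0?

By the product rule, R'(w) = (w - 3)·e^w. Since e^w > 0, the only critical point is w = 3.
R''(3) has the same sign as 1 > 0, so this is a local minimum.
R(3) = (-1)·e^(3) ≈ -20.0855.

3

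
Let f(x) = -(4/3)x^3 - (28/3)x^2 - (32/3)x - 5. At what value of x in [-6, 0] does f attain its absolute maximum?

f'(x) = -4x^2 - (56/3)x - 32/3, which vanishes at x = -4 and x = -2/3.
Evaluating at the critical points and endpoints: f(-6) = 11; f(-4) = -79/3; f(-2/3) = -133/81; f(0) = -5.
The maximum over the interval is 11, attained at x = -6.

-6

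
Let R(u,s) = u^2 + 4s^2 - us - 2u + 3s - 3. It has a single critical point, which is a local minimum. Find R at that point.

-64/15

∂R/∂u = 2u - s - 2 = 0 and ∂R/∂s = -u + 8s + 3 = 0, so (u, s) = (13/15, -4/15).
The Hessian has R_{uu} = 2, R_{ss} = 8, R_{us} = -1, giving D = 15 > 0 with R_{uu} > 0, so the point is a local minimum.
R(13/15, -4/15) = -64/15.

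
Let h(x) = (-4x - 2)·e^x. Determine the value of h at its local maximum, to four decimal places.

0.8925

h'(x) = (-4)·e^x + (-4x - 2)·1·e^x = (-4x - 6)·e^x. Since e^x > 0, the only critical point is x = -3/2.
h''(-3/2) has the same sign as -4 < 0, so this is a local maximum.
h(-3/2) = (4)·e^(-3/2) ≈ 0.8925.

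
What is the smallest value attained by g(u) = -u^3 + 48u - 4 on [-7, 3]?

Differentiating, g'(u) = -3u^2 + 48; whose only zero in [-7, 3] is u = -4.
Candidates: g(-7) = 3, g(-4) = -132, g(3) = 113.
So the minimum is g(-4) = -132.

-132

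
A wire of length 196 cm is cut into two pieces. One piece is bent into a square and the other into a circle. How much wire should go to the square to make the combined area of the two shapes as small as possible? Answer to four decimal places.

109.7794

Let x be the length used for the square. Square side x/4; circle radius (196−x)/(2π).
A(x) = (x/4)² + π·((196−x)/(2π))² = x²/16 + (196−x)²/(4π) for 0 ≤ x ≤ 196. A'(x) = x/8 − (196−x)/(2π) = 0 gives x = 4·196/(π+4) ≈ 109.7794.
A'' = 1/8 + 1/(2π) > 0, so this gives the minimum combined area; x ≈ 109.7794 cm to the square.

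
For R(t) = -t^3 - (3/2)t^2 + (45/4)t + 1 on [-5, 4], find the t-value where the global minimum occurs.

4

The derivative is -3t^2 - 3t + 45/4, which vanishes at t = -5/2 and t = 3/2.
Evaluating at the critical points and endpoints: R(-5) = 129/4, R(-5/2) = -167/8, R(3/2) = 89/8, R(4) = -42.
So the minimum is R(4) = -42.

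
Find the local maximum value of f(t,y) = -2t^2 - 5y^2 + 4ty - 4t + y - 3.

∂f/∂t = -4t + 4y - 4 = 0 and ∂f/∂y = 4t - 10y + 1 = 0, so (t, y) = (-3/2, -1/2).
The Hessian has f_{tt} = -4, f_{yy} = -10, f_{ty} = 4, giving D = 24 > 0 with f_{tt} < 0, so the point is a local maximum.
f(-3/2, -1/2) = -1/4.

-1/4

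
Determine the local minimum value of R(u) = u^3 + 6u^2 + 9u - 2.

R'(u) = 3u^2 + 12u + 9 = 0 at u = -3, -1.
Since R''(u) = 6u + 12, we get R''(-3) = -6 < 0 ⇒ local maximum; R''(-1) = 6 > 0 ⇒ local minimum.
So the local minimum value is R(-1) = -6.

-6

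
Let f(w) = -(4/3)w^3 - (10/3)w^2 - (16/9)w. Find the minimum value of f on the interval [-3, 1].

f'(w) = -4w^2 - (20/3)w - 16/9, which vanishes at w = -4/3 and w = -1/3.
Candidates: f(-3) = 34/3, f(-4/3) = -32/81, f(-1/3) = 22/81, f(1) = -58/9.
So the minimum is f(1) = -58/9.

-58/9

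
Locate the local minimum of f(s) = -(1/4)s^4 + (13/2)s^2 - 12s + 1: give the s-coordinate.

1

f'(s) = -s^3 + 13s - 12. Setting f'(s) = 0 gives s ∈ {-4, 1, 3}.
Second-derivative test with f''(s) = -3s^2 + 13: f''(-4) = -35 < 0 ⇒ local maximum; f''(1) = 10 > 0 ⇒ local minimum; f''(3) = -14 < 0 ⇒ local maximum.
Thus f has its local minimum at s = 1, with value -19/4.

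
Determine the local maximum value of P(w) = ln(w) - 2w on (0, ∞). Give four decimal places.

-1.6931

P'(w) = 1/w − 2 = 0 gives w = 1/2.
P''(w) = -1/w², which is negative for w > 0, so this is a local maximum.
P(1/2) = 1·ln(1/2) - 1 ≈ -1.6931.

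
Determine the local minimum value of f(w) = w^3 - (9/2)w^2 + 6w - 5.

-3

f'(w) = 3w^2 - 9w + 6. Setting f'(w) = 0 gives w ∈ {1, 2}.
Second-derivative test with f''(w) = 6w - 9: f''(1) = -3 < 0 ⇒ local maximum; f''(2) = 3 > 0 ⇒ local minimum.
So the local minimum value is f(2) = -3.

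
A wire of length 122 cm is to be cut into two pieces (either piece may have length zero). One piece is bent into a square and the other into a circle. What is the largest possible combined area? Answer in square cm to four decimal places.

Let x be the length used for the square. Square side x/4; circle radius (122−x)/(2π).
A(x) = (x/4)² + π·((122−x)/(2π))² = x²/16 + (122−x)²/(4π) for 0 ≤ x ≤ 122. A'(x) = x/8 − (122−x)/(2π) = 0 gives x = 4·122/(π+4) ≈ 68.3321.
A'' > 0, so the interior critical point is a minimum; the maximum is at an endpoint. A(0) = 1184.4311 and A(122) = 930.2500, so the largest area is 1184.4311.

1184.4311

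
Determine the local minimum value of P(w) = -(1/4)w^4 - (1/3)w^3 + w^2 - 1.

P'(w) = -w^3 - w^2 + 2w = 0 at w = -2, 0, 1.
Second-derivative test with P''(w) = -3w^2 - 2w + 2: P''(-2) = -6 < 0 ⇒ local maximum; P''(0) = 2 > 0 ⇒ local minimum; P''(1) = -3 < 0 ⇒ local maximum.
The local minimum is P(0) = -1.

-1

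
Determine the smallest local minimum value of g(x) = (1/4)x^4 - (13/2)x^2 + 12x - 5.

g'(x) = x^3 - 13x + 12 = 0 at x = -4, 1, 3.
g''(x) = 3x^2 - 13. g''(-4) = 35 > 0 ⇒ local minimum; g''(1) = -10 < 0 ⇒ local maximum; g''(3) = 14 > 0 ⇒ local minimum.
The smallest local minimum is g(-4) = -93.

-93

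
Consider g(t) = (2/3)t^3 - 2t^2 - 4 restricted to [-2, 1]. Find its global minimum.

-52/3

The derivative is 2t^2 - 4t, whose only zero in [-2, 1] is t = 0.
Evaluating at the critical points and endpoints: g(-2) = -52/3,  g(0) = -4,  g(1) = -16/3.
So the minimum is g(-2) = -52/3.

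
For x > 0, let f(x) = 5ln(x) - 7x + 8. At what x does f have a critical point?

f'(x) = 5/x − 7 = 0 gives x = 5/7.
f''(x) = -5/x², which is negative for x > 0, so this is a local maximum.
f(5/7) = 5·ln(5/7) - 5 + 8 ≈ 1.3176.

5/7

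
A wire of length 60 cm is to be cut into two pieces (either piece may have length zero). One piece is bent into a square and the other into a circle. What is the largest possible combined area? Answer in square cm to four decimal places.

Let x be the length used for the square. Square side x/4; circle radius (60−x)/(2π).
A(x) = (x/4)² + π·((60−x)/(2π))² = x²/16 + (60−x)²/(4π) for 0 ≤ x ≤ 60. A'(x) = x/8 − (60−x)/(2π) = 0 gives x = 4·60/(π+4) ≈ 33.6059.
A'' > 0, so the interior critical point is a minimum; the maximum is at an endpoint. A(0) = 286.4789 and A(60) = 225.0000, so the largest area is 286.4789.

286.4789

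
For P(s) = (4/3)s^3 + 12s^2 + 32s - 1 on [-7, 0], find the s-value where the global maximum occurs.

0

The derivative is 4s^2 + 24s + 32, which vanishes at s = -4 and s = -2.
Compare values at every candidate in [-7, 0]: P(-7) = -283/3, P(-4) = -67/3, P(-2) = -83/3, P(0) = -1.
Hence the absolute maximum is -1 at s = 0.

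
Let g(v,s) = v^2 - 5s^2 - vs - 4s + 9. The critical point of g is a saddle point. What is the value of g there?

205/21

∂g/∂v = 2v - s = 0 and ∂g/∂s = -v - 10s - 4 = 0, so (v, s) = (-4/21, -8/21).
The Hessian has g_{vv} = 2, g_{ss} = -10, g_{vs} = -1, giving D = -21 < 0, so the point is a saddle point.
g(-4/21, -8/21) = 205/21.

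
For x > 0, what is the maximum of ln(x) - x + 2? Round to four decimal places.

f'(x) = 1/x − 1 = 0 gives x = 1.
f''(x) = -1/x², which is negative for x > 0, so this is a local maximum.
f(1) = 1·ln(1) - 1 + 2 ≈ 1.0000.

1.0000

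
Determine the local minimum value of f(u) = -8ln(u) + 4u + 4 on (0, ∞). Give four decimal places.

6.4548

f'(u) = -8/u + 4 = 0 gives u = 2.
f''(u) = 8/u², which is positive for u > 0, so this is a local minimum.
f(2) = -8·ln(2) + 8 + 4 ≈ 6.4548.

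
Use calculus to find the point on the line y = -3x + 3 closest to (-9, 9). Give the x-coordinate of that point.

-27/10

Minimize D(x)^2 = (x + 9)^2 + (-3x - 6)^2.
d/dx[D^2] = 2(x + 9) + 2·(-3)·(-3x - 6) = 0 ⇒ x = -27/10.
Then y = 111/10 and the distance is √(441/10) ≈ 6.6408.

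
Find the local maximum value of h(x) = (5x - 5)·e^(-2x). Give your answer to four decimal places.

Differentiating with the product rule gives h'(x) = (-10x + 15)·e^(-2x). Since e^(-2x) > 0, the only critical point is x = 3/2.
h''(3/2) has the same sign as -10 < 0, so this is a local maximum.
h(3/2) = (5/2)·e^(-3) ≈ 0.1245.

0.1245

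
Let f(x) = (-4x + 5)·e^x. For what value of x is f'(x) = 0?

Differentiating with the product rule gives f'(x) = (-4x + 1)·e^x. Since e^x > 0, the only critical point is x = 1/4.
f''(1/4) has the same sign as -4 < 0, so this is a local maximum.
f(1/4) = (4)·e^(1/4) ≈ 5.1361.

1/4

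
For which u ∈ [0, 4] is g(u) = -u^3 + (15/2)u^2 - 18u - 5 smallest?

4

g'(u) = -3u^2 + 15u - 18, which vanishes at u = 2 and u = 3.
Compare values at every candidate in [0, 4]: g(0) = -5,  g(2) = -19,  g(3) = -37/2,  g(4) = -21.
The minimum over the interval is -21, attained at u = 4.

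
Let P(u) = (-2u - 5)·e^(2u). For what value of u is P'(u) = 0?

-3

Differentiating with the product rule gives P'(u) = (-4u - 12)·e^(2u). Since e^(2u) > 0, the only critical point is u = -3.
P''(-3) has the same sign as -4 < 0, so this is a local maximum.
P(-3) = (1)·e^(-6) ≈ 0.0025.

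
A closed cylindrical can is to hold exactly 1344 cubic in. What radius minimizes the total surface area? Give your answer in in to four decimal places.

5.9805

With radius r and height h, πr²h = 1344 so h = 1344/(πr²), and S(r) = 2πr² + 2πrh = 2πr² + 2·1344/r.
S'(r) = 4πr − 2·1344/r² = 0 ⇒ r³ = 1344/(2π), so r ≈ 5.9805 and h = 2r ≈ 11.9611.
S''(r) = 4π + 4·1344/r³ > 0, so this is the minimum; S ≈ 674.1875.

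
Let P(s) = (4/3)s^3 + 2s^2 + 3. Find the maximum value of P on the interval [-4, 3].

P'(s) = 4s^2 + 4s, which vanishes at s = -1 and s = 0.
Evaluating at the critical points and endpoints: P(-4) = -151/3, P(-1) = 11/3, P(0) = 3, P(3) = 57.
The maximum over the interval is 57, attained at s = 3.

57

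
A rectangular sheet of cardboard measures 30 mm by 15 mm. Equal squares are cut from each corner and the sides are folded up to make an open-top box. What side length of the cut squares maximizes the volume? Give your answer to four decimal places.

With cut size x, the volume is V(x) = x(30 − 2x)(15 − 2x) for 0 < x < 7.5.
V'(x) = 12x^2 − 180x + 450. Setting V'(x) = 0 gives x ≈ 3.1699 (the root in (0, 7.5)).
V''(x) = 24x − 180 is negative there, so this is the maximum; V ≈ 649.5191.

3.1699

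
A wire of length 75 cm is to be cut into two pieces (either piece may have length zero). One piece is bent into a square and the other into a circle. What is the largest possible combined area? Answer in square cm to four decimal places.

Let x be the length used for the square. Square side x/4; circle radius (75−x)/(2π).
A(x) = (x/4)² + π·((75−x)/(2π))² = x²/16 + (75−x)²/(4π) for 0 ≤ x ≤ 75. A'(x) = x/8 − (75−x)/(2π) = 0 gives x = 4·75/(π+4) ≈ 42.0074.
A'' > 0, so the interior critical point is a minimum; the maximum is at an endpoint. A(0) = 447.6233 and A(75) = 351.5625, so the largest area is 447.6233.

447.6233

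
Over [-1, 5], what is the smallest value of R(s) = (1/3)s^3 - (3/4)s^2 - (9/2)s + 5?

The derivative is s^2 - (3/2)s - 9/2, whose only zero in [-1, 5] is s = 3.
Candidates: R(-1) = 101/12,  R(3) = -25/4,  R(5) = 65/12.
So the minimum is R(3) = -25/4.

-25/4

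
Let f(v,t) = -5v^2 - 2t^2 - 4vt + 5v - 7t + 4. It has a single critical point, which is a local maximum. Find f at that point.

∂f/∂v = -10v - 4t + 5 = 0 and ∂f/∂t = -4v - 4t - 7 = 0, so (v, t) = (2, -15/4).
The Hessian has f_{vv} = -10, f_{tt} = -4, f_{vt} = -4, giving D = 24 > 0 with f_{vv} < 0, so the point is a local maximum.
f(2, -15/4) = 177/8.

177/8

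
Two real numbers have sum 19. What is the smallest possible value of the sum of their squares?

With a + b = 19, a^2 + b^2 = a^2 + (19 − a)^2.
The derivative 2a − 2(19 − a) = 4a − 38 vanishes at a = 19/2; second derivative 4 > 0, a minimum.
The minimum is 2·(19/2)^2 = 361/2.

361/2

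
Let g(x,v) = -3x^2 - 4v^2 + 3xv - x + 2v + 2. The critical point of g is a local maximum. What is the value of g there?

∂g/∂x = -6x + 3v - 1 = 0 and ∂g/∂v = 3x - 8v + 2 = 0, so (x, v) = (-2/39, 3/13).
The Hessian has g_{xx} = -6, g_{vv} = -8, g_{xv} = 3, giving D = 39 > 0 with g_{xx} < 0, so the point is a local maximum.
g(-2/39, 3/13) = 88/39.

88/39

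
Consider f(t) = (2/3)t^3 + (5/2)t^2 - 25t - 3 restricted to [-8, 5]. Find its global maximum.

607/6

The derivative is 2t^2 + 5t - 25, which vanishes at t = -5 and t = 5/2.
Evaluating at the critical points and endpoints: f(-8) = 47/3, f(-5) = 607/6, f(5/2) = -947/24, f(5) = 107/6.
Hence the absolute maximum is 607/6 at t = -5.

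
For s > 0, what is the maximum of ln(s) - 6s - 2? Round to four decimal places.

-4.7918

f'(s) = 1/s − 6 = 0 gives s = 1/6.
f''(s) = -1/s², which is negative for s > 0, so this is a local maximum.
f(1/6) = 1·ln(1/6) - 1 - 2 ≈ -4.7918.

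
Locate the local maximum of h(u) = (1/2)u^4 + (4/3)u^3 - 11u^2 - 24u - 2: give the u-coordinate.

-1

h'(u) = 2u^3 + 4u^2 - 22u - 24 = 0 at u = -4, -1, 3.
Since h''(u) = 6u^2 + 8u - 22, we get h''(-4) = 42 > 0 ⇒ local minimum; h''(-1) = -24 < 0 ⇒ local maximum; h''(3) = 56 > 0 ⇒ local minimum.
So the local maximum value is h(-1) = 61/6.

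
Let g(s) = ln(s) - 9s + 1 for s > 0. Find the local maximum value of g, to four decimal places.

-2.1972

g'(s) = 1/s − 9 = 0 gives s = 1/9.
g''(s) = -1/s², which is negative for s > 0, so this is a local maximum.
g(1/9) = 1·ln(1/9) - 1 + 1 ≈ -2.1972.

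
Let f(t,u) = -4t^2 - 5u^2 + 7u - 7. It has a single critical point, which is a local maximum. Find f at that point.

∂f/∂t = -8t = 0 and ∂f/∂u = -10u + 7 = 0, so (t, u) = (0, 7/10).
The Hessian has f_{tt} = -8, f_{uu} = -10, f_{tu} = 0, giving D = 80 > 0 with f_{tt} < 0, so the point is a local maximum.
f(0, 7/10) = -91/20.

-91/20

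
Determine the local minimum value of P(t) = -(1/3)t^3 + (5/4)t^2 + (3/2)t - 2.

P'(t) = -t^2 + (5/2)t + 3/2. Setting P'(t) = 0 gives t ∈ {-1/2, 3}.
Since P''(t) = -2t + 5/2, we get P''(-1/2) = 7/2 > 0 ⇒ local minimum; P''(3) = -7/2 < 0 ⇒ local maximum.
The local minimum is P(-1/2) = -115/48.

-115/48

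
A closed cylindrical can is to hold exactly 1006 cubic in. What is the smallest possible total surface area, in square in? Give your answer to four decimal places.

555.7932

With radius r and height h, πr²h = 1006 so h = 1006/(πr²), and S(r) = 2πr² + 2πrh = 2πr² + 2·1006/r.
S'(r) = 4πr − 2·1006/r² = 0 ⇒ r³ = 1006/(2π), so r ≈ 5.4301 and h = 2r ≈ 10.8602.
S''(r) = 4π + 4·1006/r³ > 0, so this is the minimum; S ≈ 555.7932.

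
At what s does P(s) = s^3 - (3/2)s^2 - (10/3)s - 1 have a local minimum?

P'(s) = 3s^2 - 3s - 10/3 = 0 at s = -2/3, 5/3.
Second-derivative test with P''(s) = 6s - 3: P''(-2/3) = -7 < 0 ⇒ local maximum; P''(5/3) = 7 > 0 ⇒ local minimum.
So the local minimum value is P(5/3) = -329/54.

5/3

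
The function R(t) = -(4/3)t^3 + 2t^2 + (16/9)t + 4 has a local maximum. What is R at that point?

Critical points: R'(t) = -4t^2 + 4t + 16/9 vanishes at t = -1/3, 4/3.
Second-derivative test with R''(t) = -8t + 4: R''(-1/3) = 20/3 > 0 ⇒ local minimum; R''(4/3) = -20/3 < 0 ⇒ local maximum.
The local maximum is R(4/3) = 548/81.

548/81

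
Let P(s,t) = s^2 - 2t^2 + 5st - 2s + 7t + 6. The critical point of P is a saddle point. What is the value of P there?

∂P/∂s = 2s + 5t - 2 = 0 and ∂P/∂t = 5s - 4t + 7 = 0, so (s, t) = (-9/11, 8/11).
The Hessian has P_{ss} = 2, P_{tt} = -4, P_{st} = 5, giving D = -33 < 0, so the point is a saddle point.
P(-9/11, 8/11) = 103/11.

103/11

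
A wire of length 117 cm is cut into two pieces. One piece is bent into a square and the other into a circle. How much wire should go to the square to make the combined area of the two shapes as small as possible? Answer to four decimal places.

Let x be the length used for the square. Square side x/4; circle radius (117−x)/(2π).
A(x) = (x/4)² + π·((117−x)/(2π))² = x²/16 + (117−x)²/(4π) for 0 ≤ x ≤ 117. A'(x) = x/8 − (117−x)/(2π) = 0 gives x = 4·117/(π+4) ≈ 65.5316.
A'' = 1/8 + 1/(2π) > 0, so this gives the minimum combined area; x ≈ 65.5316 cm to the square.

65.5316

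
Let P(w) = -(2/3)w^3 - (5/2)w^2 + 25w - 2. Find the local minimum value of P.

P'(w) = -2w^2 - 5w + 25. Setting P'(w) = 0 gives w ∈ {-5, 5/2}.
P''(w) = -4w - 5. P''(-5) = 15 > 0 ⇒ local minimum; P''(5/2) = -15 < 0 ⇒ local maximum.
The local minimum is P(-5) = -637/6.

-637/6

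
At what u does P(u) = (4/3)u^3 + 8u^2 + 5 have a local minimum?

0

Critical points: P'(u) = 4u^2 + 16u vanishes at u = -4, 0.
P''(u) = 8u + 16. P''(-4) = -16 < 0 ⇒ local maximum; P''(0) = 16 > 0 ⇒ local minimum.
Thus P has its local minimum at u = 0, with value 5.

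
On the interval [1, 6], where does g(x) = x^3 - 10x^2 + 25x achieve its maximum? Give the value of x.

The derivative is 3x^2 - 20x + 25, which vanishes at x = 5/3 and x = 5.
Compare values at every candidate in [1, 6]: g(1) = 16, g(5/3) = 500/27, g(5) = 0, g(6) = 6.
The maximum over the interval is 500/27, attained at x = 5/3.

5/3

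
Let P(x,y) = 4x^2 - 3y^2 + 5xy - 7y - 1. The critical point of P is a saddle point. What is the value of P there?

∂P/∂x = 8x + 5y = 0 and ∂P/∂y = 5x - 6y - 7 = 0, so (x, y) = (35/73, -56/73).
The Hessian has P_{xx} = 8, P_{yy} = -6, P_{xy} = 5, giving D = -73 < 0, so the point is a saddle point.
P(35/73, -56/73) = 123/73.

123/73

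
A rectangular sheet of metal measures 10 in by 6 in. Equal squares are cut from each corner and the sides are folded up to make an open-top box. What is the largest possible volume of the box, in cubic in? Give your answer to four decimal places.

32.8353

With cut size x, the volume is V(x) = x(10 − 2x)(6 − 2x) for 0 < x < 3.
V'(x) = 12x^2 − 64x + 60. Setting V'(x) = 0 gives x ≈ 1.2137 (the root in (0, 3)).
V''(x) = 24x − 64 is negative there, so this is the maximum; V ≈ 32.8353.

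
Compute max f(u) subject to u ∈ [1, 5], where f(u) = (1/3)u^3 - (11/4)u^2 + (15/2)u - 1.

113/12

f'(u) = u^2 - (11/2)u + 15/2, which vanishes at u = 5/2 and u = 3.
Candidates: f(1) = 49/12, f(5/2) = 277/48, f(3) = 23/4, f(5) = 113/12.
So the maximum is f(5) = 113/12.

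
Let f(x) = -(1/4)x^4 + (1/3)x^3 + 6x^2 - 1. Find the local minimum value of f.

f'(x) = -x^3 + x^2 + 12x = 0 at x = -3, 0, 4.
Second-derivative test with f''(x) = -3x^2 + 2x + 12: f''(-3) = -21 < 0 ⇒ local maximum; f''(0) = 12 > 0 ⇒ local minimum; f''(4) = -28 < 0 ⇒ local maximum.
The local minimum is f(0) = -1.

-1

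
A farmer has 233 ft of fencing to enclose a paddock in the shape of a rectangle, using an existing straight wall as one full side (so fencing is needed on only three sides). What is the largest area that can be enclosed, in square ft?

Let the sides perpendicular to the wall have length x and the parallel side y, so 2x + y = 233 and the area is A = xy = x(233 − 2x).
A'(x) = 233 − 4x = 0 gives x = 233/4, and A''(x) = −4 < 0 confirms a maximum.
Then y = 233 − 2·233/4 = 233/2 and A = 54289/8.

54289/8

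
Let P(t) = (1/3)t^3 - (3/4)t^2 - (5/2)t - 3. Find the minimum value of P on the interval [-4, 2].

-79/3

The derivative is t^2 - (3/2)t - 5/2, whose only zero in [-4, 2] is t = -1.
Evaluating at the critical points and endpoints: P(-4) = -79/3,  P(-1) = -19/12,  P(2) = -25/3.
So the minimum is P(-4) = -79/3.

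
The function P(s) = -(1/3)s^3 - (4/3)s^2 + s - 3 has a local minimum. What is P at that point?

-9

P'(s) = -s^2 - (8/3)s + 1. Setting P'(s) = 0 gives s ∈ {-3, 1/3}.
Second-derivative test with P''(s) = -2s - 8/3: P''(-3) = 10/3 > 0 ⇒ local minimum; P''(1/3) = -10/3 < 0 ⇒ local maximum.
So the local minimum value is P(-3) = -9.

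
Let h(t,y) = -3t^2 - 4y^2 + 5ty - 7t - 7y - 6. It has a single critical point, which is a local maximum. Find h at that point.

∂h/∂t = -6t + 5y - 7 = 0 and ∂h/∂y = 5t - 8y - 7 = 0, so (t, y) = (-91/23, -77/23).
The Hessian has h_{tt} = -6, h_{yy} = -8, h_{ty} = 5, giving D = 23 > 0 with h_{tt} < 0, so the point is a local maximum.
h(-91/23, -77/23) = 450/23.

450/23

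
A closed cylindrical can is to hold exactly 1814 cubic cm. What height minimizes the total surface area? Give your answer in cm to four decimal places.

With radius r and height h, πr²h = 1814 so h = 1814/(πr²), and S(r) = 2πr² + 2πrh = 2πr² + 2·1814/r.
S'(r) = 4πr − 2·1814/r² = 0 ⇒ r³ = 1814/(2π), so r ≈ 6.6093 and h = 2r ≈ 13.2185.
S''(r) = 4π + 4·1814/r³ > 0, so this is the minimum; S ≈ 823.3909.

13.2185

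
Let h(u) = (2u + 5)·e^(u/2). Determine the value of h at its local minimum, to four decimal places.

h'(u) = 2·e^(u/2) + (2u + 5)·(1/2)·e^(u/2) = (u + 9/2)·e^(u/2). Since e^(u/2) > 0, the only critical point is u = -9/2.
h''(-9/2) has the same sign as 1 > 0, so this is a local minimum.
h(-9/2) = (-4)·e^(-9/4) ≈ -0.4216.

-0.4216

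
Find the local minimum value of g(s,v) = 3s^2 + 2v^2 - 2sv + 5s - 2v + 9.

∂g/∂s = 6s - 2v + 5 = 0 and ∂g/∂v = -2s + 4v - 2 = 0, so (s, v) = (-4/5, 1/10).
The Hessian has g_{ss} = 6, g_{vv} = 4, g_{sv} = -2, giving D = 20 > 0 with g_{ss} > 0, so the point is a local minimum.
g(-4/5, 1/10) = 69/10.

69/10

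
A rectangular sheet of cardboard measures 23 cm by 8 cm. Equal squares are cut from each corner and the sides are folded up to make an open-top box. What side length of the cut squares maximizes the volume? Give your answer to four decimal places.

With cut size x, the volume is V(x) = x(23 − 2x)(8 − 2x) for 0 < x < 4.
V'(x) = 12x^2 − 124x + 184. Setting V'(x) = 0 gives x ≈ 1.7960 (the root in (0, 4)).
V''(x) = 24x − 124 is negative there, so this is the maximum; V ≈ 153.6486.

1.7960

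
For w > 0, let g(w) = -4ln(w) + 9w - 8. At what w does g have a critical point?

4/9

g'(w) = -4/w + 9 = 0 gives w = 4/9.
g''(w) = 4/w², which is positive for w > 0, so this is a local minimum.
g(4/9) = -4·ln(4/9) + 4 - 8 ≈ -0.7563.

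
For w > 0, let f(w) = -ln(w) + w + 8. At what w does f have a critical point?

f'(w) = -1/w + 1 = 0 gives w = 1.
f''(w) = 1/w², which is positive for w > 0, so this is a local minimum.
f(1) = -1·ln(1) + 1 + 8 ≈ 9.0000.

1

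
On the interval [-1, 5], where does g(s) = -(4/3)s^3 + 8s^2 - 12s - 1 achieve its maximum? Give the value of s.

-1

The derivative is -4s^2 + 16s - 12, which vanishes at s = 1 and s = 3.
Evaluating at the critical points and endpoints: g(-1) = 61/3; g(1) = -19/3; g(3) = -1; g(5) = -83/3.
The maximum over the interval is 61/3, attained at s = -1.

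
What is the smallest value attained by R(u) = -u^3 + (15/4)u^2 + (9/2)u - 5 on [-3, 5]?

-55/4

The derivative is -3u^2 + (15/2)u + 9/2, which vanishes at u = -1/2 and u = 3.
Compare values at every candidate in [-3, 5]: R(-3) = 169/4, R(-1/2) = -99/16, R(3) = 61/4, R(5) = -55/4.
The minimum over the interval is -55/4, attained at u = 5.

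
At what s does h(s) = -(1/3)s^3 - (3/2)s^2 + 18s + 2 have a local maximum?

h'(s) = -s^2 - 3s + 18 = 0 at s = -6, 3.
Since h''(s) = -2s - 3, we get h''(-6) = 9 > 0 ⇒ local minimum; h''(3) = -9 < 0 ⇒ local maximum.
The local maximum is h(3) = 67/2.

3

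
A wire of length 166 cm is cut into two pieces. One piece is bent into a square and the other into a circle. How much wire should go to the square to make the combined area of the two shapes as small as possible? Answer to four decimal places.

92.9765

Let x be the length used for the square. Square side x/4; circle radius (166−x)/(2π).
A(x) = (x/4)² + π·((166−x)/(2π))² = x²/16 + (166−x)²/(4π) for 0 ≤ x ≤ 166. A'(x) = x/8 − (166−x)/(2π) = 0 gives x = 4·166/(π+4) ≈ 92.9765.
A'' = 1/8 + 1/(2π) > 0, so this gives the minimum combined area; x ≈ 92.9765 cm to the square.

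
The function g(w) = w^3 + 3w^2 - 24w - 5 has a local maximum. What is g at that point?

75

Critical points: g'(w) = 3w^2 + 6w - 24 vanishes at w = -4, 2.
Since g''(w) = 6w + 6, we get g''(-4) = -18 < 0 ⇒ local maximum; g''(2) = 18 > 0 ⇒ local minimum.
Thus g has its local maximum at w = -4, with value 75.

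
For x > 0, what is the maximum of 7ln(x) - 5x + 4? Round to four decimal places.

g'(x) = 7/x − 5 = 0 gives x = 7/5.
g''(x) = -7/x², which is negative for x > 0, so this is a local maximum.
g(7/5) = 7·ln(7/5) - 7 + 4 ≈ -0.6447.

-0.6447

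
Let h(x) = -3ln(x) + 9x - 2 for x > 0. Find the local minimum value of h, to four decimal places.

4.2958

h'(x) = -3/x + 9 = 0 gives x = 1/3.
h''(x) = 3/x², which is positive for x > 0, so this is a local minimum.
h(1/3) = -3·ln(1/3) + 3 - 2 ≈ 4.2958.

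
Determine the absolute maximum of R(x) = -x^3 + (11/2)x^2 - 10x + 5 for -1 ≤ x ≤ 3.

Differentiating, R'(x) = -3x^2 + 11x - 10; which vanishes at x = 5/3 and x = 2.
Compare values at every candidate in [-1, 3]: R(-1) = 43/2; R(5/3) = -55/54; R(2) = -1; R(3) = -5/2.
Hence the absolute maximum is 43/2 at x = -1.

43/2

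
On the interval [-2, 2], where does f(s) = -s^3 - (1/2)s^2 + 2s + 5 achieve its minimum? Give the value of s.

2

The derivative is -3s^2 - s + 2, which vanishes at s = -1 and s = 2/3.
Evaluating at the critical points and endpoints: f(-2) = 7, f(-1) = 7/2, f(2/3) = 157/27, f(2) = -1.
The minimum over the interval is -1, attained at s = 2.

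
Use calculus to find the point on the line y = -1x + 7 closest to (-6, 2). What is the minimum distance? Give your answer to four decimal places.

7.7782

Minimize D(x)^2 = (x + 6)^2 + (-x + 5)^2.
d/dx[D^2] = 2(x + 6) + 2·(-1)·(-x + 5) = 0 ⇒ x = -1/2.
Then y = 15/2 and the distance is √(121/2) ≈ 7.7782.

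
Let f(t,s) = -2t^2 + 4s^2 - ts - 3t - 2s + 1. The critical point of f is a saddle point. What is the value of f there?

67/33

∂f/∂t = -4t - s - 3 = 0 and ∂f/∂s = -t + 8s - 2 = 0, so (t, s) = (-26/33, 5/33).
The Hessian has f_{tt} = -4, f_{ss} = 8, f_{ts} = -1, giving D = -33 < 0, so the point is a saddle point.
f(-26/33, 5/33) = 67/33.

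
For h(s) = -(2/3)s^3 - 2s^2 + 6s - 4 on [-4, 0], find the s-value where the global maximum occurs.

0

h'(s) = -2s^2 - 4s + 6, whose only zero in [-4, 0] is s = -3.
Evaluating at the critical points and endpoints: h(-4) = -52/3, h(-3) = -22, h(0) = -4.
Hence the absolute maximum is -4 at s = 0.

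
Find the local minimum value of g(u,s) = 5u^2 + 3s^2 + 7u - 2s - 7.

∂g/∂u = 10u + 7 = 0 and ∂g/∂s = 6s - 2 = 0, so (u, s) = (-7/10, 1/3).
The Hessian has g_{uu} = 10, g_{ss} = 6, g_{us} = 0, giving D = 60 > 0 with g_{uu} > 0, so the point is a local minimum.
g(-7/10, 1/3) = -587/60.

-587/60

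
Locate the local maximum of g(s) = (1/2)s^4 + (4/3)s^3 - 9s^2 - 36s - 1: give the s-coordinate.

g'(s) = 2s^3 + 4s^2 - 18s - 36. Setting g'(s) = 0 gives s ∈ {-3, -2, 3}.
g''(s) = 6s^2 + 8s - 18. g''(-3) = 12 > 0 ⇒ local minimum; g''(-2) = -10 < 0 ⇒ local maximum; g''(3) = 60 > 0 ⇒ local minimum.
Thus g has its local maximum at s = -2, with value 97/3.

-2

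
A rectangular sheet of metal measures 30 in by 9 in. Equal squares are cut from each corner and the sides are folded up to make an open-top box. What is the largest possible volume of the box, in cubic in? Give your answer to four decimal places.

260.1674

With cut size x, the volume is V(x) = x(30 − 2x)(9 − 2x) for 0 < x < 4.5.
V'(x) = 12x^2 − 156x + 270. Setting V'(x) = 0 gives x ≈ 2.0559 (the root in (0, 4.5)).
V''(x) = 24x − 156 is negative there, so this is the maximum; V ≈ 260.1674.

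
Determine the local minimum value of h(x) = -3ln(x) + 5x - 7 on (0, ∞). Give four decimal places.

h'(x) = -3/x + 5 = 0 gives x = 3/5.
h''(x) = 3/x², which is positive for x > 0, so this is a local minimum.
h(3/5) = -3·ln(3/5) + 3 - 7 ≈ -2.4675.

-2.4675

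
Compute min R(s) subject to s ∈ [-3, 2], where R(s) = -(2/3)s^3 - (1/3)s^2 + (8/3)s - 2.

-370/81

The derivative is -2s^2 - (2/3)s + 8/3, which vanishes at s = -4/3 and s = 1.
Evaluating at the critical points and endpoints: R(-3) = 5,  R(-4/3) = -370/81,  R(1) = -1/3,  R(2) = -10/3.
Hence the absolute minimum is -370/81 at s = -4/3.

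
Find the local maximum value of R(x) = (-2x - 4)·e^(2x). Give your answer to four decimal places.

R'(x) = (-2)·e^(2x) + (-2x - 4)·2·e^(2x) = (-4x - 10)·e^(2x). Since e^(2x) > 0, the only critical point is x = -5/2.
R''(-5/2) has the same sign as -4 < 0, so this is a local maximum.
R(-5/2) = (1)·e^(-5) ≈ 0.0067.

0.0067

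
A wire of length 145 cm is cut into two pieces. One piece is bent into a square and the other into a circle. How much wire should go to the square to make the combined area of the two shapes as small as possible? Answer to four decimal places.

81.2144

Let x be the length used for the square. Square side x/4; circle radius (145−x)/(2π).
A(x) = (x/4)² + π·((145−x)/(2π))² = x²/16 + (145−x)²/(4π) for 0 ≤ x ≤ 145. A'(x) = x/8 − (145−x)/(2π) = 0 gives x = 4·145/(π+4) ≈ 81.2144.
A'' = 1/8 + 1/(2π) > 0, so this gives the minimum combined area; x ≈ 81.2144 cm to the square.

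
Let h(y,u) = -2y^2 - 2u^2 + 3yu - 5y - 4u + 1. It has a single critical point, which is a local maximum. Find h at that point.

149/7

∂h/∂y = -4y + 3u - 5 = 0 and ∂h/∂u = 3y - 4u - 4 = 0, so (y, u) = (-32/7, -31/7).
The Hessian has h_{yy} = -4, h_{uu} = -4, h_{yu} = 3, giving D = 7 > 0 with h_{yy} < 0, so the point is a local maximum.
h(-32/7, -31/7) = 149/7.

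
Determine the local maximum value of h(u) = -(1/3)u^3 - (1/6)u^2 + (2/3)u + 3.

h'(u) = -u^2 - (1/3)u + 2/3. Setting h'(u) = 0 gives u ∈ {-1, 2/3}.
h''(u) = -2u - 1/3. h''(-1) = 5/3 > 0 ⇒ local minimum; h''(2/3) = -5/3 < 0 ⇒ local maximum.
Thus h has its local maximum at u = 2/3, with value 265/81.

265/81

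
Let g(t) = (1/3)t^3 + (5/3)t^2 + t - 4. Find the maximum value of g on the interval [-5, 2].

22/3

Differentiating, g'(t) = t^2 + (10/3)t + 1; which vanishes at t = -3 and t = -1/3.
Candidates: g(-5) = -9; g(-3) = -1; g(-1/3) = -337/81; g(2) = 22/3.
The maximum over the interval is 22/3, attained at t = 2.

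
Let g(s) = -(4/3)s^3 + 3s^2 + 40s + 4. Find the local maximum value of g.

380/3

g'(s) = -4s^2 + 6s + 40. Setting g'(s) = 0 gives s ∈ {-5/2, 4}.
Since g''(s) = -8s + 6, we get g''(-5/2) = 26 > 0 ⇒ local minimum; g''(4) = -26 < 0 ⇒ local maximum.
The local maximum is g(4) = 380/3.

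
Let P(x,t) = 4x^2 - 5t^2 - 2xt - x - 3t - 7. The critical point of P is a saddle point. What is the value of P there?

∂P/∂x = 8x - 2t - 1 = 0 and ∂P/∂t = -2x - 10t - 3 = 0, so (x, t) = (1/21, -13/42).
The Hessian has P_{xx} = 8, P_{tt} = -10, P_{xt} = -2, giving D = -84 < 0, so the point is a saddle point.
P(1/21, -13/42) = -551/84.

-551/84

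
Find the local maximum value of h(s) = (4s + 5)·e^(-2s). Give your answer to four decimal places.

8.9634

By the product rule, h'(s) = (-8s - 6)·e^(-2s). Since e^(-2s) > 0, the only critical point is s = -3/4.
h''(-3/4) has the same sign as -8 < 0, so this is a local maximum.
h(-3/4) = (2)·e^(3/2) ≈ 8.9634.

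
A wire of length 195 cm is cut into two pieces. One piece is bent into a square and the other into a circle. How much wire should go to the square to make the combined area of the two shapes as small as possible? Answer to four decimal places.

Let x be the length used for the square. Square side x/4; circle radius (195−x)/(2π).
A(x) = (x/4)² + π·((195−x)/(2π))² = x²/16 + (195−x)²/(4π) for 0 ≤ x ≤ 195. A'(x) = x/8 − (195−x)/(2π) = 0 gives x = 4·195/(π+4) ≈ 109.2193.
A'' = 1/8 + 1/(2π) > 0, so this gives the minimum combined area; x ≈ 109.2193 cm to the square.

109.2193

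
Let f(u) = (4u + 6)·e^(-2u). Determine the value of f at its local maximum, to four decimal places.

Differentiating with the product rule gives f'(u) = (-8u - 8)·e^(-2u). Since e^(-2u) > 0, the only critical point is u = -1.
f''(-1) has the same sign as -8 < 0, so this is a local maximum.
f(-1) = (2)·e^(2) ≈ 14.7781.

14.7781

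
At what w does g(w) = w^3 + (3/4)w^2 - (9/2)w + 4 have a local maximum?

g'(w) = 3w^2 + (3/2)w - 9/2 = 0 at w = -3/2, 1.
Second-derivative test with g''(w) = 6w + 3/2: g''(-3/2) = -15/2 < 0 ⇒ local maximum; g''(1) = 15/2 > 0 ⇒ local minimum.
The local maximum is g(-3/2) = 145/16.

-3/2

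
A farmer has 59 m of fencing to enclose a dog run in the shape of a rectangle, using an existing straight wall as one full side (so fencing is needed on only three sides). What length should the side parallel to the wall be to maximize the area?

Let the sides perpendicular to the wall have length x and the parallel side y, so 2x + y = 59 and the area is A = xy = x(59 − 2x).
A'(x) = 59 − 4x = 0 gives x = 59/4, and A''(x) = −4 < 0 confirms a maximum.
Then y = 59 − 2·59/4 = 59/2 and A = 3481/8.

59/2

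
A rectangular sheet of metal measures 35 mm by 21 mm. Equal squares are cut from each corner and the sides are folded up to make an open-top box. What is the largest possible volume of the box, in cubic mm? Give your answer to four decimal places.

1407.8128

With cut size x, the volume is V(x) = x(35 − 2x)(21 − 2x) for 0 < x < 10.5.
V'(x) = 12x^2 − 224x + 735. Setting V'(x) = 0 gives x ≈ 4.2480 (the root in (0, 10.5)).
V''(x) = 24x − 224 is negative there, so this is the maximum; V ≈ 1407.8128.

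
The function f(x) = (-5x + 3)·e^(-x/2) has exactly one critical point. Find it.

Differentiating with the product rule gives f'(x) = ((5/2)x - 13/2)·e^(-x/2). Since e^(-x/2) > 0, the only critical point is x = 13/5.
f''(13/5) has the same sign as 5/2 > 0, so this is a local minimum.
f(13/5) = (-10)·e^(-13/10) ≈ -2.7253.

13/5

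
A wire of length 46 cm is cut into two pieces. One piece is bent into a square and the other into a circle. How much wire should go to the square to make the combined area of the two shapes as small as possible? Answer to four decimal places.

25.7646

Let x be the length used for the square. Square side x/4; circle radius (46−x)/(2π).
A(x) = (x/4)² + π·((46−x)/(2π))² = x²/16 + (46−x)²/(4π) for 0 ≤ x ≤ 46. A'(x) = x/8 − (46−x)/(2π) = 0 gives x = 4·46/(π+4) ≈ 25.7646.
A'' = 1/8 + 1/(2π) > 0, so this gives the minimum combined area; x ≈ 25.7646 cm to the square.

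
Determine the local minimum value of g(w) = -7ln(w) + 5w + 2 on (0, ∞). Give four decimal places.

6.6447

g'(w) = -7/w + 5 = 0 gives w = 7/5.
g''(w) = 7/w², which is positive for w > 0, so this is a local minimum.
g(7/5) = -7·ln(7/5) + 7 + 2 ≈ 6.6447.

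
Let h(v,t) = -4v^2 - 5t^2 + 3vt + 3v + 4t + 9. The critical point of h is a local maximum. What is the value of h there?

∂h/∂v = -8v + 3t + 3 = 0 and ∂h/∂t = 3v - 10t + 4 = 0, so (v, t) = (42/71, 41/71).
The Hessian has h_{vv} = -8, h_{tt} = -10, h_{vt} = 3, giving D = 71 > 0 with h_{vv} < 0, so the point is a local maximum.
h(42/71, 41/71) = 784/71.

784/71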